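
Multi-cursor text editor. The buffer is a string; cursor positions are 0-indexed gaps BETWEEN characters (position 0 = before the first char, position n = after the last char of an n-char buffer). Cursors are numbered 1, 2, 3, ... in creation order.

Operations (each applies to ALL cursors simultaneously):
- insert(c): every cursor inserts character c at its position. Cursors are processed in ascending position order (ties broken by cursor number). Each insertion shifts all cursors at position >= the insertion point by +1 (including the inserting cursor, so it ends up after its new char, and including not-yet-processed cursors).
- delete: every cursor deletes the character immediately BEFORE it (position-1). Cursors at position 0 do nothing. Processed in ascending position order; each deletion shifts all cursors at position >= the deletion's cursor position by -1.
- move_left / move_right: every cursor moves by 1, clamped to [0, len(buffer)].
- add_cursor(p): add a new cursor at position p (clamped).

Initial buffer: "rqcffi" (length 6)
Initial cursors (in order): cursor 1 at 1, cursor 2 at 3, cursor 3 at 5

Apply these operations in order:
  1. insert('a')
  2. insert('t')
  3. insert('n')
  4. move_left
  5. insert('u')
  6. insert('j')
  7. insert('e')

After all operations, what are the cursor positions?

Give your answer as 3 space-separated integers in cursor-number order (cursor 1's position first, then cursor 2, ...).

Answer: 6 14 22

Derivation:
After op 1 (insert('a')): buffer="raqcaffai" (len 9), cursors c1@2 c2@5 c3@8, authorship .1..2..3.
After op 2 (insert('t')): buffer="ratqcatffati" (len 12), cursors c1@3 c2@7 c3@11, authorship .11..22..33.
After op 3 (insert('n')): buffer="ratnqcatnffatni" (len 15), cursors c1@4 c2@9 c3@14, authorship .111..222..333.
After op 4 (move_left): buffer="ratnqcatnffatni" (len 15), cursors c1@3 c2@8 c3@13, authorship .111..222..333.
After op 5 (insert('u')): buffer="ratunqcatunffatuni" (len 18), cursors c1@4 c2@10 c3@16, authorship .1111..2222..3333.
After op 6 (insert('j')): buffer="ratujnqcatujnffatujni" (len 21), cursors c1@5 c2@12 c3@19, authorship .11111..22222..33333.
After op 7 (insert('e')): buffer="ratujenqcatujenffatujeni" (len 24), cursors c1@6 c2@14 c3@22, authorship .111111..222222..333333.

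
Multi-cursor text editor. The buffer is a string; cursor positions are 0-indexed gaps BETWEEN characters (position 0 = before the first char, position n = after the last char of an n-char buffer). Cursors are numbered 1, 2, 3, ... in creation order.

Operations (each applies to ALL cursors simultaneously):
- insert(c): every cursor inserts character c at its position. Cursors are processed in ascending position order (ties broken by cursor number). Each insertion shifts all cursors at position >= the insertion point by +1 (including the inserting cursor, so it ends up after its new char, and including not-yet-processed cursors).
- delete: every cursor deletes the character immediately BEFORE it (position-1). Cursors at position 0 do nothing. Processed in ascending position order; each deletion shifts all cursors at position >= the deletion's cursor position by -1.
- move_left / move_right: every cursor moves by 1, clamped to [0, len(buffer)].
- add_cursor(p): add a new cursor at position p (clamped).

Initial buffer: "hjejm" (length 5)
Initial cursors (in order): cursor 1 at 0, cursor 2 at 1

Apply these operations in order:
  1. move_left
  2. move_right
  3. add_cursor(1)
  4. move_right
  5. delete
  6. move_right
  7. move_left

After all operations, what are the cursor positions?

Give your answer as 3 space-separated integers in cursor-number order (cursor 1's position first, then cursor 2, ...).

Answer: 0 0 0

Derivation:
After op 1 (move_left): buffer="hjejm" (len 5), cursors c1@0 c2@0, authorship .....
After op 2 (move_right): buffer="hjejm" (len 5), cursors c1@1 c2@1, authorship .....
After op 3 (add_cursor(1)): buffer="hjejm" (len 5), cursors c1@1 c2@1 c3@1, authorship .....
After op 4 (move_right): buffer="hjejm" (len 5), cursors c1@2 c2@2 c3@2, authorship .....
After op 5 (delete): buffer="ejm" (len 3), cursors c1@0 c2@0 c3@0, authorship ...
After op 6 (move_right): buffer="ejm" (len 3), cursors c1@1 c2@1 c3@1, authorship ...
After op 7 (move_left): buffer="ejm" (len 3), cursors c1@0 c2@0 c3@0, authorship ...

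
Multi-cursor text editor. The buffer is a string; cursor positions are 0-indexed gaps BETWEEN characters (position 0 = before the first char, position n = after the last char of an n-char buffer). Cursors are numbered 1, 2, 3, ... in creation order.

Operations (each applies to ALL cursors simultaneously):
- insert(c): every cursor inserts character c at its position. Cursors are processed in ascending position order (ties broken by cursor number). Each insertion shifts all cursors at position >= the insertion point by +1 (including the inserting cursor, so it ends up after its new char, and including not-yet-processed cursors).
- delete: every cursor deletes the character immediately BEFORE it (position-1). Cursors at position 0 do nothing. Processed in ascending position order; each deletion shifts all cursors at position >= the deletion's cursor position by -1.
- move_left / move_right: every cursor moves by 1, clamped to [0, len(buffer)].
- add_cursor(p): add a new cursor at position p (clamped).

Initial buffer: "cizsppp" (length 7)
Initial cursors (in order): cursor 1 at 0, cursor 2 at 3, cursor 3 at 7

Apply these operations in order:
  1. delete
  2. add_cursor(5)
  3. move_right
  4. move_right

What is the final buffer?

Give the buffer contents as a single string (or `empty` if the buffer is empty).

Answer: cispp

Derivation:
After op 1 (delete): buffer="cispp" (len 5), cursors c1@0 c2@2 c3@5, authorship .....
After op 2 (add_cursor(5)): buffer="cispp" (len 5), cursors c1@0 c2@2 c3@5 c4@5, authorship .....
After op 3 (move_right): buffer="cispp" (len 5), cursors c1@1 c2@3 c3@5 c4@5, authorship .....
After op 4 (move_right): buffer="cispp" (len 5), cursors c1@2 c2@4 c3@5 c4@5, authorship .....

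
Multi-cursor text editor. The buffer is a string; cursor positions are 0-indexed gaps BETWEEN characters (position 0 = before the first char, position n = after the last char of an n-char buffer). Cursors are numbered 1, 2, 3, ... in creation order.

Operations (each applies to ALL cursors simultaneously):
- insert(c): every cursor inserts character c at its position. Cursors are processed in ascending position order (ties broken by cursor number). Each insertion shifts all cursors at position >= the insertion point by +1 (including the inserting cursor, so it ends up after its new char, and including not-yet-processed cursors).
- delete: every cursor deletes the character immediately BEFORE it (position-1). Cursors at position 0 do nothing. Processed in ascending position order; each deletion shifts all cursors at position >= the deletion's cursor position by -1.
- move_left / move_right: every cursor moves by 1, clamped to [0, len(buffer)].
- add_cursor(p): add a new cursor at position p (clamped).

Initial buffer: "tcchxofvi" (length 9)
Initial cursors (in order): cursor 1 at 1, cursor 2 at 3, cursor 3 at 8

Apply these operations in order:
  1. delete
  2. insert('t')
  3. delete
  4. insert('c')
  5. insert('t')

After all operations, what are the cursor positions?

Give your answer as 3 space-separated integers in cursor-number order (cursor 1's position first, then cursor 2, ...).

Answer: 2 5 11

Derivation:
After op 1 (delete): buffer="chxofi" (len 6), cursors c1@0 c2@1 c3@5, authorship ......
After op 2 (insert('t')): buffer="tcthxofti" (len 9), cursors c1@1 c2@3 c3@8, authorship 1.2....3.
After op 3 (delete): buffer="chxofi" (len 6), cursors c1@0 c2@1 c3@5, authorship ......
After op 4 (insert('c')): buffer="ccchxofci" (len 9), cursors c1@1 c2@3 c3@8, authorship 1.2....3.
After op 5 (insert('t')): buffer="ctccthxofcti" (len 12), cursors c1@2 c2@5 c3@11, authorship 11.22....33.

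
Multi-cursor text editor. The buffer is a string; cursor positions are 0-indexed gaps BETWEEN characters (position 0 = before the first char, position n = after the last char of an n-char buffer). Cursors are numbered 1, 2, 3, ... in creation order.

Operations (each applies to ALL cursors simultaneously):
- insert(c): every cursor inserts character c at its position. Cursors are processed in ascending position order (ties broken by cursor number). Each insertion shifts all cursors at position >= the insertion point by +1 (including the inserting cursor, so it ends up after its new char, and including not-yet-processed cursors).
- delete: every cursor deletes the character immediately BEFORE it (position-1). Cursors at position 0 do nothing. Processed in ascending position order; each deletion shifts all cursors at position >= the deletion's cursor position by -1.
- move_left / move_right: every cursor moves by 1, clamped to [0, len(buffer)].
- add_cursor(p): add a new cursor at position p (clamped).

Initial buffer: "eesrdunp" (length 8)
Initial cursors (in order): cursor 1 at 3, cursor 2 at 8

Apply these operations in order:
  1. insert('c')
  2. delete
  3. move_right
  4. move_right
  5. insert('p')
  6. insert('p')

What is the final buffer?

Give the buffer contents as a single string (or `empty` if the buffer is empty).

Answer: eesrdppunppp

Derivation:
After op 1 (insert('c')): buffer="eescrdunpc" (len 10), cursors c1@4 c2@10, authorship ...1.....2
After op 2 (delete): buffer="eesrdunp" (len 8), cursors c1@3 c2@8, authorship ........
After op 3 (move_right): buffer="eesrdunp" (len 8), cursors c1@4 c2@8, authorship ........
After op 4 (move_right): buffer="eesrdunp" (len 8), cursors c1@5 c2@8, authorship ........
After op 5 (insert('p')): buffer="eesrdpunpp" (len 10), cursors c1@6 c2@10, authorship .....1...2
After op 6 (insert('p')): buffer="eesrdppunppp" (len 12), cursors c1@7 c2@12, authorship .....11...22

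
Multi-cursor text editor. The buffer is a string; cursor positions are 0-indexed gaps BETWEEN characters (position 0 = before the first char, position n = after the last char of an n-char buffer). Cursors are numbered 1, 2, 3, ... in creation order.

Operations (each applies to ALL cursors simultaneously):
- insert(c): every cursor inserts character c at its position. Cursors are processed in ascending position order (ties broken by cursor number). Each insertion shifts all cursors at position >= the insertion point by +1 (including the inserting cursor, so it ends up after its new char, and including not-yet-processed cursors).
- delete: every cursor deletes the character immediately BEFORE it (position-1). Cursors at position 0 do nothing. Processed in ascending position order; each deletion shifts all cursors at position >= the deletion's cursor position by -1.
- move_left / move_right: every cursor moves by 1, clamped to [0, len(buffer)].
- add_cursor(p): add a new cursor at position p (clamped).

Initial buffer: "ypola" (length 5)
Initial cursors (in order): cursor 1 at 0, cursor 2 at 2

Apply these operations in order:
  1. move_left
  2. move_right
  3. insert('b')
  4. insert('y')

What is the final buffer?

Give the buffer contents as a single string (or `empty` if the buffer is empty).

Answer: ybypbyola

Derivation:
After op 1 (move_left): buffer="ypola" (len 5), cursors c1@0 c2@1, authorship .....
After op 2 (move_right): buffer="ypola" (len 5), cursors c1@1 c2@2, authorship .....
After op 3 (insert('b')): buffer="ybpbola" (len 7), cursors c1@2 c2@4, authorship .1.2...
After op 4 (insert('y')): buffer="ybypbyola" (len 9), cursors c1@3 c2@6, authorship .11.22...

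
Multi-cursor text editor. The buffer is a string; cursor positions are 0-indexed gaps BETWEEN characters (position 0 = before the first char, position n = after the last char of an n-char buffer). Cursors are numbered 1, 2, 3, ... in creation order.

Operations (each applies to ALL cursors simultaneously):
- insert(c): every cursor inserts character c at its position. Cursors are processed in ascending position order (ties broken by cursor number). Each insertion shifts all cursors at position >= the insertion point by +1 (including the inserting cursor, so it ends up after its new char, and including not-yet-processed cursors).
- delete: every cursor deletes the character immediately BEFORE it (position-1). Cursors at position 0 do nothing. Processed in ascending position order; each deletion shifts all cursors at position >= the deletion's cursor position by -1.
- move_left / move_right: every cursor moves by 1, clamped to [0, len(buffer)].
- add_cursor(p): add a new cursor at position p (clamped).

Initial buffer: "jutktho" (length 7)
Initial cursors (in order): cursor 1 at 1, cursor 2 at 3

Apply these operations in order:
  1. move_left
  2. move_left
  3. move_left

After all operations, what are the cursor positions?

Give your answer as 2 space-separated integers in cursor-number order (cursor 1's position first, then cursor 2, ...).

After op 1 (move_left): buffer="jutktho" (len 7), cursors c1@0 c2@2, authorship .......
After op 2 (move_left): buffer="jutktho" (len 7), cursors c1@0 c2@1, authorship .......
After op 3 (move_left): buffer="jutktho" (len 7), cursors c1@0 c2@0, authorship .......

Answer: 0 0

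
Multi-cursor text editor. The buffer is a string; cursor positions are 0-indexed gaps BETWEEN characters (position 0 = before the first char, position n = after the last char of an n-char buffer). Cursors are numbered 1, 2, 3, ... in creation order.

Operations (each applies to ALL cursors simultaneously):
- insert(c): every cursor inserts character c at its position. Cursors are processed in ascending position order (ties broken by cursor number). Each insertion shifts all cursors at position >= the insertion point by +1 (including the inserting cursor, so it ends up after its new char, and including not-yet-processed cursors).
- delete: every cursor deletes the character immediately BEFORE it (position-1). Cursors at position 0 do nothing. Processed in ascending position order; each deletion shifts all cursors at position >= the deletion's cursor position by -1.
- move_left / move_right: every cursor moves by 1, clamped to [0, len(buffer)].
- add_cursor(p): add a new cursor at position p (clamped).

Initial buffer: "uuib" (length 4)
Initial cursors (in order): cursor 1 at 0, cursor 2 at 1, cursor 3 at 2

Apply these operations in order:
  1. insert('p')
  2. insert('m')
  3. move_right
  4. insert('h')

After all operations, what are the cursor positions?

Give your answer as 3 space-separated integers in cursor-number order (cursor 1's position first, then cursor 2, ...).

Answer: 4 8 12

Derivation:
After op 1 (insert('p')): buffer="pupupib" (len 7), cursors c1@1 c2@3 c3@5, authorship 1.2.3..
After op 2 (insert('m')): buffer="pmupmupmib" (len 10), cursors c1@2 c2@5 c3@8, authorship 11.22.33..
After op 3 (move_right): buffer="pmupmupmib" (len 10), cursors c1@3 c2@6 c3@9, authorship 11.22.33..
After op 4 (insert('h')): buffer="pmuhpmuhpmihb" (len 13), cursors c1@4 c2@8 c3@12, authorship 11.122.233.3.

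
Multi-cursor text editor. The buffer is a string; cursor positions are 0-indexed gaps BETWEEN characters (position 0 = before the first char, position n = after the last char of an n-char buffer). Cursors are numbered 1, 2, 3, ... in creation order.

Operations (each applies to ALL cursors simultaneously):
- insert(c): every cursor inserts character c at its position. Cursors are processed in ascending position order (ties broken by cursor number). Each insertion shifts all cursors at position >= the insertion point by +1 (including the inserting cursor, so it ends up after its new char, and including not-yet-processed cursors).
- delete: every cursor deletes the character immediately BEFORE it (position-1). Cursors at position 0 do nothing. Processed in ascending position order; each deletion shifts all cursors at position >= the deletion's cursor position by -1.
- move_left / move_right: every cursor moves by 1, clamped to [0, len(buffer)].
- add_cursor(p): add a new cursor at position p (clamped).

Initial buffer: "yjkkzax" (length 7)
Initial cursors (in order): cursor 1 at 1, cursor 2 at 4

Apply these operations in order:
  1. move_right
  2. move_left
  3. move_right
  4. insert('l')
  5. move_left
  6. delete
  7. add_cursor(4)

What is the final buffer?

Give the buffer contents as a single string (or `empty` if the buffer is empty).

Answer: ylkklax

Derivation:
After op 1 (move_right): buffer="yjkkzax" (len 7), cursors c1@2 c2@5, authorship .......
After op 2 (move_left): buffer="yjkkzax" (len 7), cursors c1@1 c2@4, authorship .......
After op 3 (move_right): buffer="yjkkzax" (len 7), cursors c1@2 c2@5, authorship .......
After op 4 (insert('l')): buffer="yjlkkzlax" (len 9), cursors c1@3 c2@7, authorship ..1...2..
After op 5 (move_left): buffer="yjlkkzlax" (len 9), cursors c1@2 c2@6, authorship ..1...2..
After op 6 (delete): buffer="ylkklax" (len 7), cursors c1@1 c2@4, authorship .1..2..
After op 7 (add_cursor(4)): buffer="ylkklax" (len 7), cursors c1@1 c2@4 c3@4, authorship .1..2..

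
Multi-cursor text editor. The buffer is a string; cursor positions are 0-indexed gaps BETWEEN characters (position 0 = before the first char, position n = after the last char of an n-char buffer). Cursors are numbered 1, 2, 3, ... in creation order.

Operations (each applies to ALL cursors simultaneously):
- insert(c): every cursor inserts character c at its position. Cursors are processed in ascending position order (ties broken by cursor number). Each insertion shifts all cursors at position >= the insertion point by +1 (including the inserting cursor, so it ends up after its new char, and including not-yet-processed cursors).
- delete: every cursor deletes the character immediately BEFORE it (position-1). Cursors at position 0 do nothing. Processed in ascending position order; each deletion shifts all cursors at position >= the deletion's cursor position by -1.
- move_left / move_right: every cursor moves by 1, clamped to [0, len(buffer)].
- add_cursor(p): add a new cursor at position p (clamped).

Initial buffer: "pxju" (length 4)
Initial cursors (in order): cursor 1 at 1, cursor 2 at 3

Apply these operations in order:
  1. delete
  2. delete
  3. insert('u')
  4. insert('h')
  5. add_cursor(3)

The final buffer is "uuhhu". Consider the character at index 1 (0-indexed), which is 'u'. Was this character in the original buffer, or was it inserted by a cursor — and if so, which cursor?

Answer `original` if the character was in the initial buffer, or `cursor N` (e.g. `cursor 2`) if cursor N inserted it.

Answer: cursor 2

Derivation:
After op 1 (delete): buffer="xu" (len 2), cursors c1@0 c2@1, authorship ..
After op 2 (delete): buffer="u" (len 1), cursors c1@0 c2@0, authorship .
After op 3 (insert('u')): buffer="uuu" (len 3), cursors c1@2 c2@2, authorship 12.
After op 4 (insert('h')): buffer="uuhhu" (len 5), cursors c1@4 c2@4, authorship 1212.
After op 5 (add_cursor(3)): buffer="uuhhu" (len 5), cursors c3@3 c1@4 c2@4, authorship 1212.
Authorship (.=original, N=cursor N): 1 2 1 2 .
Index 1: author = 2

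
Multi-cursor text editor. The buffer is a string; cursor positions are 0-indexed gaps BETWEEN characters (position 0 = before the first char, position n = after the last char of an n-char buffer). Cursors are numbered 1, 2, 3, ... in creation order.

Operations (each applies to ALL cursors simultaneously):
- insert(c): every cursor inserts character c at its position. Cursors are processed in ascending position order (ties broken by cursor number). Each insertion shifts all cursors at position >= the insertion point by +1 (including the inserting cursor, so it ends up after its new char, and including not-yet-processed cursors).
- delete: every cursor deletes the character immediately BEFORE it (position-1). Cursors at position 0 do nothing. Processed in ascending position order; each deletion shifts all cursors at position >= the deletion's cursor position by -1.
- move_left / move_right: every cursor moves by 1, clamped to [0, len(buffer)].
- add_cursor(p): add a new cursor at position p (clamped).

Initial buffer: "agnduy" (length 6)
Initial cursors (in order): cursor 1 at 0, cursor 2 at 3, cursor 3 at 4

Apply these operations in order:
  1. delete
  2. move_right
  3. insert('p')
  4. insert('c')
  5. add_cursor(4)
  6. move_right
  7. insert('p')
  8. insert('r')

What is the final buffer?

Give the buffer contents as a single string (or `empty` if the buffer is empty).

After op 1 (delete): buffer="aguy" (len 4), cursors c1@0 c2@2 c3@2, authorship ....
After op 2 (move_right): buffer="aguy" (len 4), cursors c1@1 c2@3 c3@3, authorship ....
After op 3 (insert('p')): buffer="apguppy" (len 7), cursors c1@2 c2@6 c3@6, authorship .1..23.
After op 4 (insert('c')): buffer="apcguppccy" (len 10), cursors c1@3 c2@9 c3@9, authorship .11..2323.
After op 5 (add_cursor(4)): buffer="apcguppccy" (len 10), cursors c1@3 c4@4 c2@9 c3@9, authorship .11..2323.
After op 6 (move_right): buffer="apcguppccy" (len 10), cursors c1@4 c4@5 c2@10 c3@10, authorship .11..2323.
After op 7 (insert('p')): buffer="apcgpupppccypp" (len 14), cursors c1@5 c4@7 c2@14 c3@14, authorship .11.1.42323.23
After op 8 (insert('r')): buffer="apcgpruprppccypprr" (len 18), cursors c1@6 c4@9 c2@18 c3@18, authorship .11.11.442323.2323

Answer: apcgpruprppccypprr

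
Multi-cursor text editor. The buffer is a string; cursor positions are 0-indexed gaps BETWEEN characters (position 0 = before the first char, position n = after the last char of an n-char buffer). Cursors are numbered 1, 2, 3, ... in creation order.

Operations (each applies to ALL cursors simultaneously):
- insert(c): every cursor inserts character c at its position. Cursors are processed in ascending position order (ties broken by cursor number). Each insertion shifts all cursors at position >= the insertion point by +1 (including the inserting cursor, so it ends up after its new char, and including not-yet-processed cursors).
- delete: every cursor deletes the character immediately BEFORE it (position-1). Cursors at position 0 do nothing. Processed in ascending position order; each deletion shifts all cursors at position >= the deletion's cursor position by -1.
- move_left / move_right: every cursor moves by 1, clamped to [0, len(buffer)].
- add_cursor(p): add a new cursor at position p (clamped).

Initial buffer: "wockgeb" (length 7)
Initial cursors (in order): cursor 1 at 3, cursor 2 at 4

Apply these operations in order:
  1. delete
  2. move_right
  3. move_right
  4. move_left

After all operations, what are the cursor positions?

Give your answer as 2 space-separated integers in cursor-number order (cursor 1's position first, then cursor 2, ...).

Answer: 3 3

Derivation:
After op 1 (delete): buffer="wogeb" (len 5), cursors c1@2 c2@2, authorship .....
After op 2 (move_right): buffer="wogeb" (len 5), cursors c1@3 c2@3, authorship .....
After op 3 (move_right): buffer="wogeb" (len 5), cursors c1@4 c2@4, authorship .....
After op 4 (move_left): buffer="wogeb" (len 5), cursors c1@3 c2@3, authorship .....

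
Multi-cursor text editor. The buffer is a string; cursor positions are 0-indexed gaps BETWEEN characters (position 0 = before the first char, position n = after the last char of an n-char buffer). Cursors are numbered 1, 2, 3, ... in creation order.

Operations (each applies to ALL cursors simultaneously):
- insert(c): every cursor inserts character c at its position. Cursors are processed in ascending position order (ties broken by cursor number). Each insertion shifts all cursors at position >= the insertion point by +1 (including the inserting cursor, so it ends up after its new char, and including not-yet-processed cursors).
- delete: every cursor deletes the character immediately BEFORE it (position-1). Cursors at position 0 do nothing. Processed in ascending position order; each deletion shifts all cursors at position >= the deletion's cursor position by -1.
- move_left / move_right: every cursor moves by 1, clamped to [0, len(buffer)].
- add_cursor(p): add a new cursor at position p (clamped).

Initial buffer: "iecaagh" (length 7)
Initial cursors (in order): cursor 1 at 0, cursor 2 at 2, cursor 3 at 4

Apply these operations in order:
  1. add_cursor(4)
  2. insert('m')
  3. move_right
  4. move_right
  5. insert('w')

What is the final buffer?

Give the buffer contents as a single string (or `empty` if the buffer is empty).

After op 1 (add_cursor(4)): buffer="iecaagh" (len 7), cursors c1@0 c2@2 c3@4 c4@4, authorship .......
After op 2 (insert('m')): buffer="miemcammagh" (len 11), cursors c1@1 c2@4 c3@8 c4@8, authorship 1..2..34...
After op 3 (move_right): buffer="miemcammagh" (len 11), cursors c1@2 c2@5 c3@9 c4@9, authorship 1..2..34...
After op 4 (move_right): buffer="miemcammagh" (len 11), cursors c1@3 c2@6 c3@10 c4@10, authorship 1..2..34...
After op 5 (insert('w')): buffer="miewmcawmmagwwh" (len 15), cursors c1@4 c2@8 c3@14 c4@14, authorship 1..12..234..34.

Answer: miewmcawmmagwwh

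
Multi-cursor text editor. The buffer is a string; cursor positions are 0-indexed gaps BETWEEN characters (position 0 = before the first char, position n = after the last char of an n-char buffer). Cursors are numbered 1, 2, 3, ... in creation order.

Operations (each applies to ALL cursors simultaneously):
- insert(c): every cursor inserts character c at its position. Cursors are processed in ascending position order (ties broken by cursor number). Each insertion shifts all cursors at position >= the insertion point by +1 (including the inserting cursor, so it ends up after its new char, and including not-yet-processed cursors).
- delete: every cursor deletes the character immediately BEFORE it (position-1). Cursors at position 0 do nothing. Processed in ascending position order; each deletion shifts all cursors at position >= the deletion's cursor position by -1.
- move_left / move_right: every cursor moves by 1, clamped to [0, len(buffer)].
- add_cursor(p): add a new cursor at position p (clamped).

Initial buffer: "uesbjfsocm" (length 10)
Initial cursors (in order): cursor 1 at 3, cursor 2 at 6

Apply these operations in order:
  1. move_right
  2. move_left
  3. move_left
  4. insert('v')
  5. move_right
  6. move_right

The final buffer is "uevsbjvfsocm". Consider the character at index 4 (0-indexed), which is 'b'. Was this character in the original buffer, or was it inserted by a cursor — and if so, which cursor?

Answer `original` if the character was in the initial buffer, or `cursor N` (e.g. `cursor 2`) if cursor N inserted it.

Answer: original

Derivation:
After op 1 (move_right): buffer="uesbjfsocm" (len 10), cursors c1@4 c2@7, authorship ..........
After op 2 (move_left): buffer="uesbjfsocm" (len 10), cursors c1@3 c2@6, authorship ..........
After op 3 (move_left): buffer="uesbjfsocm" (len 10), cursors c1@2 c2@5, authorship ..........
After op 4 (insert('v')): buffer="uevsbjvfsocm" (len 12), cursors c1@3 c2@7, authorship ..1...2.....
After op 5 (move_right): buffer="uevsbjvfsocm" (len 12), cursors c1@4 c2@8, authorship ..1...2.....
After op 6 (move_right): buffer="uevsbjvfsocm" (len 12), cursors c1@5 c2@9, authorship ..1...2.....
Authorship (.=original, N=cursor N): . . 1 . . . 2 . . . . .
Index 4: author = original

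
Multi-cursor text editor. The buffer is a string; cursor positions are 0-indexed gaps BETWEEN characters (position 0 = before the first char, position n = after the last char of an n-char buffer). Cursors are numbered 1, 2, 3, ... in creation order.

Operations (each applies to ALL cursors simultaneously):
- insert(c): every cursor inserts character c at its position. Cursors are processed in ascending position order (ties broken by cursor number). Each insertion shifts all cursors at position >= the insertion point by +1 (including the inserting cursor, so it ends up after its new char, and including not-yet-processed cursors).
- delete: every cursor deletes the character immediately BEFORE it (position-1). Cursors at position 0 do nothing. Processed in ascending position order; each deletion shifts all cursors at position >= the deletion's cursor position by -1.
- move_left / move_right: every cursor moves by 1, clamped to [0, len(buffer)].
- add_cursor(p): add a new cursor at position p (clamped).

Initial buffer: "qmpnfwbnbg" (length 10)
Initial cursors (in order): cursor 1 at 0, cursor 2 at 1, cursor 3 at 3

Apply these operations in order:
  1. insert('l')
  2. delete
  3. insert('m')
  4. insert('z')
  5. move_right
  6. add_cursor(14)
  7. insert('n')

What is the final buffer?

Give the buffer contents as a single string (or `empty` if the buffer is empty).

After op 1 (insert('l')): buffer="lqlmplnfwbnbg" (len 13), cursors c1@1 c2@3 c3@6, authorship 1.2..3.......
After op 2 (delete): buffer="qmpnfwbnbg" (len 10), cursors c1@0 c2@1 c3@3, authorship ..........
After op 3 (insert('m')): buffer="mqmmpmnfwbnbg" (len 13), cursors c1@1 c2@3 c3@6, authorship 1.2..3.......
After op 4 (insert('z')): buffer="mzqmzmpmznfwbnbg" (len 16), cursors c1@2 c2@5 c3@9, authorship 11.22..33.......
After op 5 (move_right): buffer="mzqmzmpmznfwbnbg" (len 16), cursors c1@3 c2@6 c3@10, authorship 11.22..33.......
After op 6 (add_cursor(14)): buffer="mzqmzmpmznfwbnbg" (len 16), cursors c1@3 c2@6 c3@10 c4@14, authorship 11.22..33.......
After op 7 (insert('n')): buffer="mzqnmzmnpmznnfwbnnbg" (len 20), cursors c1@4 c2@8 c3@13 c4@18, authorship 11.122.2.33.3....4..

Answer: mzqnmzmnpmznnfwbnnbg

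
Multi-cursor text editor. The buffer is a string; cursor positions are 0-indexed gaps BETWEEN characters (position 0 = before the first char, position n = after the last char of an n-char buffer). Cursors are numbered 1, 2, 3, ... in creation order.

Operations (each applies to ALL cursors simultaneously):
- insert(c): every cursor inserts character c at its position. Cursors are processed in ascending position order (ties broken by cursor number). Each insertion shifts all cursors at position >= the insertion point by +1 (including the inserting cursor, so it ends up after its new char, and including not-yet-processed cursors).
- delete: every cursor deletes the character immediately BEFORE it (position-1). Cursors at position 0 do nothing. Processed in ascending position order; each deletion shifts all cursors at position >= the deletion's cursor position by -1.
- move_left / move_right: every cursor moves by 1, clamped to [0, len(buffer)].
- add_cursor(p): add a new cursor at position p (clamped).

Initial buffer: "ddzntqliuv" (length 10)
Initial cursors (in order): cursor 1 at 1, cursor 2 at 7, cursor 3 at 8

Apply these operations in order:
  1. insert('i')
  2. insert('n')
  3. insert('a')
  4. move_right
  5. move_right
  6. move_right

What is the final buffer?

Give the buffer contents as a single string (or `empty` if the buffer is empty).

Answer: dinadzntqlinaiinauv

Derivation:
After op 1 (insert('i')): buffer="didzntqliiiuv" (len 13), cursors c1@2 c2@9 c3@11, authorship .1......2.3..
After op 2 (insert('n')): buffer="dindzntqliniinuv" (len 16), cursors c1@3 c2@11 c3@14, authorship .11......22.33..
After op 3 (insert('a')): buffer="dinadzntqlinaiinauv" (len 19), cursors c1@4 c2@13 c3@17, authorship .111......222.333..
After op 4 (move_right): buffer="dinadzntqlinaiinauv" (len 19), cursors c1@5 c2@14 c3@18, authorship .111......222.333..
After op 5 (move_right): buffer="dinadzntqlinaiinauv" (len 19), cursors c1@6 c2@15 c3@19, authorship .111......222.333..
After op 6 (move_right): buffer="dinadzntqlinaiinauv" (len 19), cursors c1@7 c2@16 c3@19, authorship .111......222.333..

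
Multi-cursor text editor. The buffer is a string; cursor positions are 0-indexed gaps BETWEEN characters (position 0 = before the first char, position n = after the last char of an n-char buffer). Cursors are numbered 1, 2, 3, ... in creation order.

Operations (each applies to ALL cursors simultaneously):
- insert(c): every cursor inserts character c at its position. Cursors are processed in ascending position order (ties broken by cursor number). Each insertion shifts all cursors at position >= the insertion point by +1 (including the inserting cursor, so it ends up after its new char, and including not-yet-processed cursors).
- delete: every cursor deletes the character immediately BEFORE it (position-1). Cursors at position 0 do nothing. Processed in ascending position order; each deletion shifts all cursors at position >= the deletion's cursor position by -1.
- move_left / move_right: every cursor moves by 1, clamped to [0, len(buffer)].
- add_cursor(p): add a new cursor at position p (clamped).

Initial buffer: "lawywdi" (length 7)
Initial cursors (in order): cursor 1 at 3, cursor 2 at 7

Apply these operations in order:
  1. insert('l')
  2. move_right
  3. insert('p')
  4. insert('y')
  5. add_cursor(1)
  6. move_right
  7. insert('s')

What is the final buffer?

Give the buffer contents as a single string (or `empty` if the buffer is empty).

Answer: laswlypywsdilpys

Derivation:
After op 1 (insert('l')): buffer="lawlywdil" (len 9), cursors c1@4 c2@9, authorship ...1....2
After op 2 (move_right): buffer="lawlywdil" (len 9), cursors c1@5 c2@9, authorship ...1....2
After op 3 (insert('p')): buffer="lawlypwdilp" (len 11), cursors c1@6 c2@11, authorship ...1.1...22
After op 4 (insert('y')): buffer="lawlypywdilpy" (len 13), cursors c1@7 c2@13, authorship ...1.11...222
After op 5 (add_cursor(1)): buffer="lawlypywdilpy" (len 13), cursors c3@1 c1@7 c2@13, authorship ...1.11...222
After op 6 (move_right): buffer="lawlypywdilpy" (len 13), cursors c3@2 c1@8 c2@13, authorship ...1.11...222
After op 7 (insert('s')): buffer="laswlypywsdilpys" (len 16), cursors c3@3 c1@10 c2@16, authorship ..3.1.11.1..2222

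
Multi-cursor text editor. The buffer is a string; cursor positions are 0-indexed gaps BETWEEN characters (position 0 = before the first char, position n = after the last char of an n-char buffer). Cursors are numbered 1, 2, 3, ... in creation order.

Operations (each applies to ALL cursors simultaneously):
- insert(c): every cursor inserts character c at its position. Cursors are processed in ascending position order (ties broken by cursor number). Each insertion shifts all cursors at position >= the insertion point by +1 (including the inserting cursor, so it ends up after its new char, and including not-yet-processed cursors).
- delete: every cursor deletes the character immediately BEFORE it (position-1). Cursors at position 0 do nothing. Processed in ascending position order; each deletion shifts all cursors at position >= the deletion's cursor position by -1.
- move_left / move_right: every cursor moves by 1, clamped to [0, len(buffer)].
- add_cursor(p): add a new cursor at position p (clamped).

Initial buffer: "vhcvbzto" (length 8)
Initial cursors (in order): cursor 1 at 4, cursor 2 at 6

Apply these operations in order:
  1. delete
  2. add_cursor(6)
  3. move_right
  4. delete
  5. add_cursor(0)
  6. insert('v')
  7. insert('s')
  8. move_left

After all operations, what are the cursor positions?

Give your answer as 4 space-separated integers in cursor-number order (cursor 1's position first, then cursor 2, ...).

After op 1 (delete): buffer="vhcbto" (len 6), cursors c1@3 c2@4, authorship ......
After op 2 (add_cursor(6)): buffer="vhcbto" (len 6), cursors c1@3 c2@4 c3@6, authorship ......
After op 3 (move_right): buffer="vhcbto" (len 6), cursors c1@4 c2@5 c3@6, authorship ......
After op 4 (delete): buffer="vhc" (len 3), cursors c1@3 c2@3 c3@3, authorship ...
After op 5 (add_cursor(0)): buffer="vhc" (len 3), cursors c4@0 c1@3 c2@3 c3@3, authorship ...
After op 6 (insert('v')): buffer="vvhcvvv" (len 7), cursors c4@1 c1@7 c2@7 c3@7, authorship 4...123
After op 7 (insert('s')): buffer="vsvhcvvvsss" (len 11), cursors c4@2 c1@11 c2@11 c3@11, authorship 44...123123
After op 8 (move_left): buffer="vsvhcvvvsss" (len 11), cursors c4@1 c1@10 c2@10 c3@10, authorship 44...123123

Answer: 10 10 10 1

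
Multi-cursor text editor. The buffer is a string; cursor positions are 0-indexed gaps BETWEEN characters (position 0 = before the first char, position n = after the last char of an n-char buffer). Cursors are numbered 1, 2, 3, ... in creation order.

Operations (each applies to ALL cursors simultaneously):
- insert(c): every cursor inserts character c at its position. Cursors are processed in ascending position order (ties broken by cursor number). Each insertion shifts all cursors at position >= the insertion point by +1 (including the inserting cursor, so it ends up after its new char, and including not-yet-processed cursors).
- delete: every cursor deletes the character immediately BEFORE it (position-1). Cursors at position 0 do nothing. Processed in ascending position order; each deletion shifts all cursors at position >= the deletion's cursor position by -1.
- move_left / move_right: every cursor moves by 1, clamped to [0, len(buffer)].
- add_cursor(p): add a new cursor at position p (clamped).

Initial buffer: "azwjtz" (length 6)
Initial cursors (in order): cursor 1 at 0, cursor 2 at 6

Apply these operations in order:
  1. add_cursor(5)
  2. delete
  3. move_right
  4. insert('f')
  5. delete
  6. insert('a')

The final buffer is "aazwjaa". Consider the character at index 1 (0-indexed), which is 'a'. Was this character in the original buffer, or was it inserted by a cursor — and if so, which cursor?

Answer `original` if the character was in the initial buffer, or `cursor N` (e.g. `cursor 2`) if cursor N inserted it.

Answer: cursor 1

Derivation:
After op 1 (add_cursor(5)): buffer="azwjtz" (len 6), cursors c1@0 c3@5 c2@6, authorship ......
After op 2 (delete): buffer="azwj" (len 4), cursors c1@0 c2@4 c3@4, authorship ....
After op 3 (move_right): buffer="azwj" (len 4), cursors c1@1 c2@4 c3@4, authorship ....
After op 4 (insert('f')): buffer="afzwjff" (len 7), cursors c1@2 c2@7 c3@7, authorship .1...23
After op 5 (delete): buffer="azwj" (len 4), cursors c1@1 c2@4 c3@4, authorship ....
After op 6 (insert('a')): buffer="aazwjaa" (len 7), cursors c1@2 c2@7 c3@7, authorship .1...23
Authorship (.=original, N=cursor N): . 1 . . . 2 3
Index 1: author = 1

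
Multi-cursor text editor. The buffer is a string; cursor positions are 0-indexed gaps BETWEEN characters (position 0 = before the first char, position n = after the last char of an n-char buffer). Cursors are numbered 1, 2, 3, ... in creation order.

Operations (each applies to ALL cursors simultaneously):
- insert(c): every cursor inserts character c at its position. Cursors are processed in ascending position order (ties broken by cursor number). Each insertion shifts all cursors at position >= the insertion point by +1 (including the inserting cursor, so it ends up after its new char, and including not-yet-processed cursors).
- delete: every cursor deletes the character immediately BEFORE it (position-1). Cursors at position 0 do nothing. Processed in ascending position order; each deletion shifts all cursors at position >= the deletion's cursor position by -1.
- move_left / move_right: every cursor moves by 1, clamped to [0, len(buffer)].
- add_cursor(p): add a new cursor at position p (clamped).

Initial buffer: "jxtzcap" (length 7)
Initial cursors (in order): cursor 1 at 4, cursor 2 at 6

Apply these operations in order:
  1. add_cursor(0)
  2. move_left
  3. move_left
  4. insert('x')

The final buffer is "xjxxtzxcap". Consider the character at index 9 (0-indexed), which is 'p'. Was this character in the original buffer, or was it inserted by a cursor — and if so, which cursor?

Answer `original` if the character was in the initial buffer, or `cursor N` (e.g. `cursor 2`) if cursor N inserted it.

Answer: original

Derivation:
After op 1 (add_cursor(0)): buffer="jxtzcap" (len 7), cursors c3@0 c1@4 c2@6, authorship .......
After op 2 (move_left): buffer="jxtzcap" (len 7), cursors c3@0 c1@3 c2@5, authorship .......
After op 3 (move_left): buffer="jxtzcap" (len 7), cursors c3@0 c1@2 c2@4, authorship .......
After op 4 (insert('x')): buffer="xjxxtzxcap" (len 10), cursors c3@1 c1@4 c2@7, authorship 3..1..2...
Authorship (.=original, N=cursor N): 3 . . 1 . . 2 . . .
Index 9: author = original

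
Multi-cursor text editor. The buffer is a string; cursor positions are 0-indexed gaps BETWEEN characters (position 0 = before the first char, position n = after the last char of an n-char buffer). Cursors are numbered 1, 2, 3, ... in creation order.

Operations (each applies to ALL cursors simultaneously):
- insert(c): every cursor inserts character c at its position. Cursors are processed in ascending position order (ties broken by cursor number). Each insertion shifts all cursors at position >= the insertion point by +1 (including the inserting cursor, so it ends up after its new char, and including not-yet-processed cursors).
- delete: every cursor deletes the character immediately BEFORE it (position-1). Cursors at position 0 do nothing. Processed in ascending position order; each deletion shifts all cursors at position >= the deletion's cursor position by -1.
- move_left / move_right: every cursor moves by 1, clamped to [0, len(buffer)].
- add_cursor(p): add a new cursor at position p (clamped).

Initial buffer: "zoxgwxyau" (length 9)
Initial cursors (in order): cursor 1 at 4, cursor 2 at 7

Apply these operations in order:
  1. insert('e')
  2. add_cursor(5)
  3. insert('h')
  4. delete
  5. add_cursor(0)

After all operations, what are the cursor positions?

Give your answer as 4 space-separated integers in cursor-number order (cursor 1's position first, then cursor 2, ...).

After op 1 (insert('e')): buffer="zoxgewxyeau" (len 11), cursors c1@5 c2@9, authorship ....1...2..
After op 2 (add_cursor(5)): buffer="zoxgewxyeau" (len 11), cursors c1@5 c3@5 c2@9, authorship ....1...2..
After op 3 (insert('h')): buffer="zoxgehhwxyehau" (len 14), cursors c1@7 c3@7 c2@12, authorship ....113...22..
After op 4 (delete): buffer="zoxgewxyeau" (len 11), cursors c1@5 c3@5 c2@9, authorship ....1...2..
After op 5 (add_cursor(0)): buffer="zoxgewxyeau" (len 11), cursors c4@0 c1@5 c3@5 c2@9, authorship ....1...2..

Answer: 5 9 5 0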